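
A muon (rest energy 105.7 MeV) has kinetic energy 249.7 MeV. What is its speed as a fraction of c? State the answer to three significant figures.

0.955c

γ = 1 + K/(mc²) = 1 + 249.7/105.7 = 3.3623.
β = √(1 − 1/γ²) = √(1 − 0.088456) = √0.911544 = 0.955.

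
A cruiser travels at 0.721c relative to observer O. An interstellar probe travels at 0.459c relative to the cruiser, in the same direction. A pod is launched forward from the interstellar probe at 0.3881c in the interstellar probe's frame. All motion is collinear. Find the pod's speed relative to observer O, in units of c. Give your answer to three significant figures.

0.948c

Apply u = (u'+v)/(1+u'v) twice. Pod in the cruiser frame: (0.3881+0.459)/(1+0.3881·0.459) = 0.8471/1.1781379 = 0.71902c.
That velocity, transformed to the rest frame of observer O: (0.71902+0.721)/(1+0.71902·0.721) = 1.44002/1.51841342 = 0.94837c.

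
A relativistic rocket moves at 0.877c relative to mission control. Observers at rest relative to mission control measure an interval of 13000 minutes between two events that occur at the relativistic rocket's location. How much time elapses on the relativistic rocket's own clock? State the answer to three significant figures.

With β = 0.877, γ = 1/√(1 − 0.877²) = 1/√0.230871 = 2.0812.
The moving clock records proper time: Δτ = Δt/γ = 13000/2.0812 = 6250 minutes.

6250 minutes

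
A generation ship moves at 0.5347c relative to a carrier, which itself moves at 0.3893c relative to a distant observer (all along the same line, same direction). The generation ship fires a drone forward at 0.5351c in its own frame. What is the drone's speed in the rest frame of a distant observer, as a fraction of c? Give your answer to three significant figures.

Compose velocities in two stages. Stage 1 (into S'): u₁ = (0.5351+0.5347)/(1+0.5351×0.5347) = 0.83181.
Stage 2 (into S): u = (0.83181+0.3893)/(1+0.83181×0.3893) = 0.92241, so the speed is 0.922c.

0.922c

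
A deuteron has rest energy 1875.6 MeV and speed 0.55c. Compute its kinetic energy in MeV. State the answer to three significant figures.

Lorentz factor: γ = (1 − 0.3025)^(−1/2) = 1.19737.
Kinetic energy: K = (γ − 1)mc² = (1.19737 − 1) × 1875.6 MeV = 0.19737 × 1875.6 = 370 MeV.

370 MeV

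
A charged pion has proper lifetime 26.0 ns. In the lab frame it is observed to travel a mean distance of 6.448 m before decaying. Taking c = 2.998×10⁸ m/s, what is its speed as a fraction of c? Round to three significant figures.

0.637c

Let x = d/(cτ) = 6.448 m / (2.998×10⁸ m/s × 2.600×10^-8 s) = 0.82722. Since d = βγcτ, x = βγ = β/√(1−β²).
Solving: β² = x²/(1+x²) = 0.684293/1.684293 = 0.406279, so β = 0.637.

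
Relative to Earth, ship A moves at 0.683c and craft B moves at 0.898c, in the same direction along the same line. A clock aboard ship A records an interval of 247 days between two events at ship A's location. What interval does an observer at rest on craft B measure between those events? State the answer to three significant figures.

297 days

The velocity of ship A relative to craft B is (0.683 − 0.898)c / (1 − 0.683×0.898) = −0.55604c; relative speed 0.55604c.
At |u| = 0.55604c, γ = (1 − 0.30918)^(−1/2) = 1.2031.
Ship A's interval is proper; time dilation gives Δt_B = γΔτ = 1.2031 × 247 days = 297 days.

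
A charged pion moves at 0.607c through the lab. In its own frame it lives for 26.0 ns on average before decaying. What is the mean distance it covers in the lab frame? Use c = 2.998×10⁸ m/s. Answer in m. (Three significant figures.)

5.95 m

β² = 0.368449, so γ = 1/√0.631551 = 1.2583.
Lab-frame lifetime: Δt = γτ = 1.2583 × 26.0 ns = 32.716 ns.
Distance: d = vΔt = 0.607 × 2.998×10⁸ m/s × 3.2716×10^-8 s = 5.95 m.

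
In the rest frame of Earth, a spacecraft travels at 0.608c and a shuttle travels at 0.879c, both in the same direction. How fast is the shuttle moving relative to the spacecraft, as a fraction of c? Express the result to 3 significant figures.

Transform to the spacecraft's frame: u' = (u − v)/(1 − uv/c²).
u' = (0.879 − 0.608)/(1 − 0.879×0.608) = 0.271/0.465568 = 0.58208.
Speed in the spacecraft's frame: 0.582c (in the same direction).

0.582c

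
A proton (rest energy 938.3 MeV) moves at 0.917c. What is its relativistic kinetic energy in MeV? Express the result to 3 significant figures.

Lorentz factor: γ = (1 − 0.840889)^(−1/2) = 2.507.
Kinetic energy: K = (γ − 1)mc² = (2.507 − 1) × 938.3 MeV = 1.507 × 938.3 = 1410 MeV.

1410 MeV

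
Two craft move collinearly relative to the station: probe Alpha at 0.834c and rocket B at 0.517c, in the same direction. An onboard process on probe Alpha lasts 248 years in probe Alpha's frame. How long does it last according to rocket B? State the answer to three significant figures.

299 years

Speed of probe Alpha in rocket B's frame: u = (v_A − v_B)/(1 − v_A v_B/c²) = (0.834 − 0.517)/(1 − 0.834×0.517) = 0.317/0.568822 = 0.55729; |u| = 0.55729c.
γ for this relative speed: γ = 1/√(1 − 0.310572) = 1.2044.
The clock on probe Alpha records proper time, so rocket B measures Δt = γΔτ = 1.2044 × 248 = 299 years.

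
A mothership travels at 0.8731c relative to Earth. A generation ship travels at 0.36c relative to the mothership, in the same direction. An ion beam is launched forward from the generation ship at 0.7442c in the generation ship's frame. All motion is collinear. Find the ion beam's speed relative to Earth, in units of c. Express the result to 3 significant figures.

0.991c

Compose velocities in two stages. Stage 1 (into S'): u₁ = (0.7442+0.36)/(1+0.7442×0.36) = 0.87088.
Stage 2 (into S): u = (0.87088+0.8731)/(1+0.87088×0.8731) = 0.99069, so the speed is 0.991c.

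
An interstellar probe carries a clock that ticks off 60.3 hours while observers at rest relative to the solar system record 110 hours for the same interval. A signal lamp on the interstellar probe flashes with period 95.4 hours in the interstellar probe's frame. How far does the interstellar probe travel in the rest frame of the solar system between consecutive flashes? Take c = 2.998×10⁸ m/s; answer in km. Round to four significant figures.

The time-dilation ratio gives γ = 110/60.3 = 1.82421.
β = √(1 − 1/γ²) = 0.83636. Lab-frame period = γτ = 1.82421×95.4 hours = 174.03 hours. Distance = βc × γτ = 0.83636 × 2.998×10⁸ m/s × 626508 s = 1.5709×10^14 m = 1.571×10^11 km.

1.571×10^11 km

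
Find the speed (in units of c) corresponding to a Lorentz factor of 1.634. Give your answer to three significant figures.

0.791c

β = √(1 − 1/γ²) = √(1 − 1/2.669956) = √0.625462 = 0.791.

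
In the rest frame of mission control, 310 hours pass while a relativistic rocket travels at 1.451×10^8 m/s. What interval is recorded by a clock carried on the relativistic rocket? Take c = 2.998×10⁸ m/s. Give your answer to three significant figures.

β = v/c = (1.451×10^8 m/s)/(2.998×10⁸ m/s) = 0.483989.
γ = 1/√(1 − β²) = 1/√(1 − 0.2342454) = 1/√0.7657546 = 1/0.875074 = 1.1428.
The relativistic rocket's clock runs slow as seen from mission control, so Δτ = Δt/γ = 310/1.1428 = 271 hours.

271 hours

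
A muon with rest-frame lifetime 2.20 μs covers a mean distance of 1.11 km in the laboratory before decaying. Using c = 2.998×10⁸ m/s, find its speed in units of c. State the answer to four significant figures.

d = βγcτ ⇒ βγ = d/(cτ) = 1110 m / (659.56 m) = 1.6829.
β = (βγ)/√(1+(βγ)²) = 1.6829/√3.83215 = 0.8597.

0.8597c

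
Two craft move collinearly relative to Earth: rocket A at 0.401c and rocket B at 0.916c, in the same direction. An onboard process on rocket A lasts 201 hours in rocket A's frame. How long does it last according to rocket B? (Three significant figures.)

346 hours

Speed of rocket A in rocket B's frame: u = (v_A − v_B)/(1 − v_A v_B/c²) = (0.401 − 0.916)/(1 − 0.401×0.916) = −0.515/0.632684 = −0.81399; |u| = 0.81399c.
γ for this relative speed: γ = 1/√(1 − 0.66258) = 1.7215.
Rocket A's interval is proper; time dilation gives Δt_B = γΔτ = 1.7215 × 201 hours = 346 hours.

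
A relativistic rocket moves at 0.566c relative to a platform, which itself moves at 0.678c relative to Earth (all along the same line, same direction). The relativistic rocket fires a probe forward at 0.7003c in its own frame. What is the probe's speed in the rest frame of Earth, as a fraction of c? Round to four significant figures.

0.9814c

First combine the probe and relativistic rocket (S''→S'): u₁ = (0.7003 + 0.566)/(1 + 0.7003×0.566) = 1.2663/1.3963698 = 0.90685.
Then combine with the platform (S'→S): u = (0.90685 + 0.678)/(1 + 0.90685×0.678) = 1.58485/1.6148443 = 0.98143.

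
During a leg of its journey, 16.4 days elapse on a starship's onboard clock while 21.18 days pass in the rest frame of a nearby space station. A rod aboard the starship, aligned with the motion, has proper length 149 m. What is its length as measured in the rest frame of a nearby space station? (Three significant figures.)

From Δt = γΔτ: γ = 21.18/16.4 = 1.29146.
L = L₀/γ = 149/1.29146 = 115 m.

115 m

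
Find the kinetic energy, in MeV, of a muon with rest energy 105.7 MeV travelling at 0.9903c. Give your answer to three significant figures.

655 MeV

Lorentz factor: γ = (1 − 0.98069409)^(−1/2) = 7.1971.
Kinetic energy: K = (γ − 1)mc² = (7.1971 − 1) × 105.7 MeV = 6.1971 × 105.7 = 655 MeV.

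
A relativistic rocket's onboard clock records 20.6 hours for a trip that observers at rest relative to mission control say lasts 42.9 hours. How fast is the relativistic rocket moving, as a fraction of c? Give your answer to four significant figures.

γ = Δt/Δτ = 42.9/20.6 = 2.0825.
β = √(1 − 1/γ²) = √(1 − 0.230584) = √0.769416 = 0.8772.

0.8772c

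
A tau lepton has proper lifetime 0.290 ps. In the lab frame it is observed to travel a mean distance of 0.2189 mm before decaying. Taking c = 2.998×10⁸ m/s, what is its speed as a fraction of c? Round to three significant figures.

Let x = d/(cτ) = 2.189×10^-4 m / (2.998×10⁸ m/s × 2.900×10^-13 s) = 2.5178. Since d = βγcτ, x = βγ = β/√(1−β²).
Solving: β² = x²/(1+x²) = 6.33932/7.33932 = 0.863748, so β = 0.929.

0.929c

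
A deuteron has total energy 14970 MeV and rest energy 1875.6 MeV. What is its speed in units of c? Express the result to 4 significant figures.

0.9921c

γ = E/(mc²) = 14970/1875.6 = 7.9814.
β = √(1 − 1/γ²) = √(1 − 0.0156979) = √0.9843021 = 0.9921.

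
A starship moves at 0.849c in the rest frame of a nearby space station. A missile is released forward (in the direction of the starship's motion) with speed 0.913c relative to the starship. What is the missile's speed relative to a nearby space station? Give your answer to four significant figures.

0.9926c

In units of c, u = (u' + v)/(1 + u'v) with u' = 0.913 and v = 0.849.
Numerator: 0.913 + 0.849 = 1.762. Denominator: 1 + (0.913)(0.849) = 1.775137.
u = 1.762/1.775137 = 0.9926, so the speed is 0.9926c.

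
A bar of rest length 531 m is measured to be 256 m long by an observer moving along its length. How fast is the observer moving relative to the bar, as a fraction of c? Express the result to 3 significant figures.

0.876c

Length contraction gives γ = L₀/L = 531/256 = 2.0742.
β = √(1 − 1/γ²) = √0.767566 = 0.876.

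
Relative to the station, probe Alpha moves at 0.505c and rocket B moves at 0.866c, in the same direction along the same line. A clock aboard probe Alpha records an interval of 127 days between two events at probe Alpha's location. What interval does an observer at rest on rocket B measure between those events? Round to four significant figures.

165.6 days

Transform probe Alpha's velocity into rocket B's frame: (0.505 − 0.866)/(1 − 0.505·0.866) = −0.361/0.56267, so the relative speed is 0.64158c.
γ for this relative speed: γ = 1/√(1 − 0.411625) = 1.3037.
The clock on probe Alpha records proper time, so rocket B measures Δt = γΔτ = 1.3037 × 127 = 165.6 days.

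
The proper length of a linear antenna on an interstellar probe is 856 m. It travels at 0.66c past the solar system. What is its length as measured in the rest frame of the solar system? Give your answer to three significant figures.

β² = 0.4356, so γ = 1/√0.5644 = 1.3311.
Length contraction: L = L₀/γ = 856/1.3311 = 643 m.

643 m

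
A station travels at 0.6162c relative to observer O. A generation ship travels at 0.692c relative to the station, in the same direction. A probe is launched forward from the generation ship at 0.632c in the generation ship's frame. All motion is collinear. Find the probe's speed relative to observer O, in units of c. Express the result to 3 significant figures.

First combine the probe and generation ship (S''→S'): u₁ = (0.632 + 0.692)/(1 + 0.632×0.692) = 1.324/1.437344 = 0.92114.
Then combine with the station (S'→S): u = (0.92114 + 0.6162)/(1 + 0.92114×0.6162) = 1.53734/1.567606468 = 0.98069.

0.981c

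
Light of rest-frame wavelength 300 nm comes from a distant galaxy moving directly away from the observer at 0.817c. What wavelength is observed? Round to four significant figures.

945.3 nm

Relativistic Doppler for wavelength: λ_obs = λ_src · √((1+β)/(1−β)).
With β = 0.817: factor = √(1.817/0.183) = 3.151.
λ_obs = 300 × 3.151 = 945.3 nm.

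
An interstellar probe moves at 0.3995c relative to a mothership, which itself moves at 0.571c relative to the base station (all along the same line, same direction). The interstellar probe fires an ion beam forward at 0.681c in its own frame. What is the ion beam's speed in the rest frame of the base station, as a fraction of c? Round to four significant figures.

0.9565c

Apply u = (u'+v)/(1+u'v) twice. Ion beam in the mothership frame: (0.681+0.3995)/(1+0.681·0.3995) = 1.0805/1.2720595 = 0.84941c.
That velocity, transformed to the rest frame of the base station: (0.84941+0.571)/(1+0.84941·0.571) = 1.42041/1.48501311 = 0.9565c.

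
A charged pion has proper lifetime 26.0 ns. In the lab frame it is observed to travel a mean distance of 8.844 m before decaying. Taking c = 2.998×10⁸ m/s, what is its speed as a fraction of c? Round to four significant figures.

Lab distance = (lab lifetime)·v = γτ·βc, so βγ = d/(cτ) = 8.844/(2.998×10⁸ × 2.600×10^-8) = 1.1346.
With βγ = 1.1346: γ² = 1 + (βγ)² = 2.28732, and β = (βγ)/γ = 1.1346/1.51239 = 0.7502.

0.7502c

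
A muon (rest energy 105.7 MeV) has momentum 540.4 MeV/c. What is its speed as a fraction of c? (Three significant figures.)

βγ = pc/(mc²) = 540.4/105.7 = 5.1126.
Since γ² = 1 + (βγ)² = 27.1387, γ = √27.1387 = 5.20948, and β = (βγ)/γ = 5.1126/5.20948 = 0.981.

0.981c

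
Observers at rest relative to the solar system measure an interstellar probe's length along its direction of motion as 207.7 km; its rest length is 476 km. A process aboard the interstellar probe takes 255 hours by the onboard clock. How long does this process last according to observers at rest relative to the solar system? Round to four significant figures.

584.4 hours

From L = L₀/γ: γ = 476/207.7 = 2.29177.
Δt = γΔτ = 2.29177 × 255 = 584.4 hours.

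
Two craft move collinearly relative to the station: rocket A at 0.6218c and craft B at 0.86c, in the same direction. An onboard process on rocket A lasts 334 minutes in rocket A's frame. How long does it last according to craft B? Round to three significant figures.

389 minutes

Speed of rocket A in craft B's frame: u = (v_A − v_B)/(1 − v_A v_B/c²) = (0.6218 − 0.86)/(1 − 0.6218×0.86) = −0.2382/0.465252 = −0.51198; |u| = 0.51198c.
At |u| = 0.51198c, γ = (1 − 0.262124)^(−1/2) = 1.1641.
Rocket A's interval is proper; time dilation gives Δt_B = γΔτ = 1.1641 × 334 minutes = 389 minutes.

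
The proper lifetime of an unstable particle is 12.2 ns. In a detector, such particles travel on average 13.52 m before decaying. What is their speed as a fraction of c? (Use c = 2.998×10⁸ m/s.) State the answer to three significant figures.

0.965c

Lab distance = (lab lifetime)·v = γτ·βc, so βγ = d/(cτ) = 13.52/(2.998×10⁸ × 1.220×10^-8) = 3.6965.
With βγ = 3.6965: γ² = 1 + (βγ)² = 14.6641, and β = (βγ)/γ = 3.6965/3.82937 = 0.965.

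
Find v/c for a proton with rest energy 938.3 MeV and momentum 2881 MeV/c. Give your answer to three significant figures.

0.951

βγ = pc/(mc²) = 2881/938.3 = 3.0704.
Since γ² = 1 + (βγ)² = 10.42736, γ = √10.42736 = 3.22914, and β = (βγ)/γ = 3.0704/3.22914 = 0.951.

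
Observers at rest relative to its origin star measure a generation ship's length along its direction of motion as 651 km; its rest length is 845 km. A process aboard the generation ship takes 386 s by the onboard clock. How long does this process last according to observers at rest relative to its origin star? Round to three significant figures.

501 s

γ = L₀/L = 845/651 = 1.298.
Δt = γΔτ = 1.298 × 386 = 501 s.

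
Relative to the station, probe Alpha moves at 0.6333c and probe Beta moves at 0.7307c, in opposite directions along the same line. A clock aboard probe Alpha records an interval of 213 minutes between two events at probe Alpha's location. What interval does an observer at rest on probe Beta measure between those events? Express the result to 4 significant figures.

589.7 minutes

The velocity of probe Alpha relative to probe Beta is (0.6333 + 0.7307)c / (1 + 0.6333×0.7307) = 0.93249c; relative speed 0.93249c.
At |u| = 0.93249c, γ = (1 − 0.869538)^(−1/2) = 2.7686.
Probe Alpha's interval is proper; time dilation gives Δt_B = γΔτ = 2.7686 × 213 minutes = 589.7 minutes.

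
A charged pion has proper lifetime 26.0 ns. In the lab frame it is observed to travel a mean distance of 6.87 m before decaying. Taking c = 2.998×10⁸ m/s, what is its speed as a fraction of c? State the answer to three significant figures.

d = βγcτ ⇒ βγ = d/(cτ) = 6.870 m / (7.7948 m) = 0.88136.
β = (βγ)/√(1+(βγ)²) = 0.88136/√1.776795 = 0.661.

0.661c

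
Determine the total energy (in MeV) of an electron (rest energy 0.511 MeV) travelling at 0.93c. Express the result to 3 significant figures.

Lorentz factor: γ = (1 − 0.8649)^(−1/2) = 2.7206.
Total energy: E = γmc² = 2.7206 × 0.511 MeV = 1.39 MeV.

1.39 MeV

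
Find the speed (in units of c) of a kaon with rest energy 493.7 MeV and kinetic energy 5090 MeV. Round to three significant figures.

0.996c

K = (γ−1)mc², so γ = 1 + 5090/493.7 = 11.31.
Then v/c = √(1 − γ⁻²) = √(1 − 0.00781762) = √0.99218238 = 0.996.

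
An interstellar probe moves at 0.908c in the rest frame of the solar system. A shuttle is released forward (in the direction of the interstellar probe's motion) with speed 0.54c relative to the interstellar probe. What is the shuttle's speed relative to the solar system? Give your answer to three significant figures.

In units of c, u = (u' + v)/(1 + u'v) with u' = 0.54 and v = 0.908.
Numerator: 0.54 + 0.908 = 1.448. Denominator: 1 + (0.54)(0.908) = 1.49032.
u = 1.448/1.49032 = 0.9716, so the speed is 0.972c.

0.972c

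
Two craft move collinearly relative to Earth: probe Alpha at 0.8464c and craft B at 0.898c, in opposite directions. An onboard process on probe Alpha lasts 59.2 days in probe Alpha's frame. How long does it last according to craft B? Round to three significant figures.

Speed of probe Alpha in craft B's frame: u = (v_A + v_B)/(1 + v_A v_B/c²) = (0.8464 + 0.898)/(1 + 0.8464×0.898) = 1.7444/1.7600672 = 0.9911; |u| = 0.9911c.
At |u| = 0.9911c, γ = (1 − 0.982279)^(−1/2) = 7.512.
The clock on probe Alpha records proper time, so craft B measures Δt = γΔτ = 7.512 × 59.2 = 445 days.

445 days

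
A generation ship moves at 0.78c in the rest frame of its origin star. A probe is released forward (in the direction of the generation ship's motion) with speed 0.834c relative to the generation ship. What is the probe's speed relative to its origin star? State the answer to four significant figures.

0.9779c

In units of c, u = (u' + v)/(1 + u'v) with u' = 0.834 and v = 0.78.
Numerator: 0.834 + 0.78 = 1.614. Denominator: 1 + (0.834)(0.78) = 1.65052.
u = 1.614/1.65052 = 0.97787, so the speed is 0.9779c.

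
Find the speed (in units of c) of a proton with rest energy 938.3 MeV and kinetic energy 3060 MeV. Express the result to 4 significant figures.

0.9721c

γ = 1 + K/(mc²) = 1 + 3060/938.3 = 4.2612.
β = √(1 − 1/γ²) = √(1 − 0.0550727) = √0.9449273 = 0.9721.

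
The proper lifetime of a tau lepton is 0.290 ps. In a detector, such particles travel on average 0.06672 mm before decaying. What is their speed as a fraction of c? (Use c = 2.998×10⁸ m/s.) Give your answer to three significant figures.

d = βγcτ ⇒ βγ = d/(cτ) = 6.672×10^-5 m / (8.6942×10^-5 m) = 0.76741.
β = (βγ)/√(1+(βγ)²) = 0.76741/√1.588918 = 0.609.

0.609c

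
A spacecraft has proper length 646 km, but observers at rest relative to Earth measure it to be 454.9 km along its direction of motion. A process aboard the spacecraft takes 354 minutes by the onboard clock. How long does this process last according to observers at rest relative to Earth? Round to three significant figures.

From L = L₀/γ: γ = 646/454.9 = 1.42009.
The same γ dilates the second interval: 1.42009 × 354 minutes = 503 minutes.

503 minutes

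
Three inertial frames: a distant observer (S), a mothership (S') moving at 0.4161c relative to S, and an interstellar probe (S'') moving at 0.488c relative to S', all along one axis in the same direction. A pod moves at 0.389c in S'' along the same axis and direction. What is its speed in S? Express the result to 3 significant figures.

Apply u = (u'+v)/(1+u'v) twice. Pod in the mothership frame: (0.389+0.488)/(1+0.389·0.488) = 0.877/1.189832 = 0.73708c.
That velocity, transformed to the rest frame of a distant observer: (0.73708+0.4161)/(1+0.73708·0.4161) = 1.15318/1.306698988 = 0.88251c.

0.883c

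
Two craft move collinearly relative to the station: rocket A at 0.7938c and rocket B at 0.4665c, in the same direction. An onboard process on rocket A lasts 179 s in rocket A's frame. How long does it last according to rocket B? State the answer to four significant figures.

Transform rocket A's velocity into rocket B's frame: (0.7938 − 0.4665)/(1 − 0.7938·0.4665) = 0.3273/0.6296923, so the relative speed is 0.51978c.
At |u| = 0.51978c, γ = (1 − 0.270171)^(−1/2) = 1.1705.
Rocket A's interval is proper; time dilation gives Δt_B = γΔτ = 1.1705 × 179 s = 209.5 s.

209.5 s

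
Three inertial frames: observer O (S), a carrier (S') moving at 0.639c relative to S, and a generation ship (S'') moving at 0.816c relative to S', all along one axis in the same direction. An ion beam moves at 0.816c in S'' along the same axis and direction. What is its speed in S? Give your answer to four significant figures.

0.9955c

First combine the ion beam and generation ship (S''→S'): u₁ = (0.816 + 0.816)/(1 + 0.816×0.816) = 1.632/1.665856 = 0.97968.
Then combine with the carrier (S'→S): u = (0.97968 + 0.639)/(1 + 0.97968×0.639) = 1.61868/1.62601552 = 0.99549.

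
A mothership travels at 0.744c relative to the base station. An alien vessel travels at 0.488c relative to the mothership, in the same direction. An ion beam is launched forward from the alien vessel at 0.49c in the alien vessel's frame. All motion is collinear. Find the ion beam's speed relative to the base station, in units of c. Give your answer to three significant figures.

0.966c

Compose velocities in two stages. Stage 1 (into S'): u₁ = (0.49+0.488)/(1+0.49×0.488) = 0.78927.
Stage 2 (into S): u = (0.78927+0.744)/(1+0.78927×0.744) = 0.96601, so the speed is 0.966c.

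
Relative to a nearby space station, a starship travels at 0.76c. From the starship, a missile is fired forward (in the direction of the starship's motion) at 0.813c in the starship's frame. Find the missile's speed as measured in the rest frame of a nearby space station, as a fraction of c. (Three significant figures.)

0.972c

In units of c, u = (u' + v)/(1 + u'v) with u' = 0.813 and v = 0.76.
Numerator: 0.813 + 0.76 = 1.573. Denominator: 1 + (0.813)(0.76) = 1.61788.
u = 1.573/1.61788 = 0.97226, so the speed is 0.972c.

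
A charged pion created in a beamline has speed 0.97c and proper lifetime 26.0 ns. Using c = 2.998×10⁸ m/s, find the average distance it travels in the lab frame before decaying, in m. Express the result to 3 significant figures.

31.1 m

γ = 1/√(1 − β²) = 1/√(1 − 0.9409) = 1/√0.0591 = 4.1135.
Lab-frame lifetime: Δt = γτ = 4.1135 × 26.0 ns = 106.95 ns.
Distance: d = vΔt = 0.97 × 2.998×10⁸ m/s × 1.0695×10^-7 s = 31.1 m.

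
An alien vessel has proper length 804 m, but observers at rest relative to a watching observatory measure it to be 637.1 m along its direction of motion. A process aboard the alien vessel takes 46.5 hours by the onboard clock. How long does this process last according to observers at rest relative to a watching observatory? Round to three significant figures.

58.7 hours

From L = L₀/γ: γ = 804/637.1 = 1.26197.
Δt = γΔτ = 1.26197 × 46.5 = 58.7 hours.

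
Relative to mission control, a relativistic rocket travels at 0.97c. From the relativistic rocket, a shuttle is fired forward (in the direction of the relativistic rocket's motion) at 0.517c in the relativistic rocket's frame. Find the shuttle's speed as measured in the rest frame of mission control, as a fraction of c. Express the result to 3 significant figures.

0.990c

Relativistic velocity addition: u = (u' + v)/(1 + u'v/c²), with u' = 0.517c and v = 0.97c.
Numerator: 0.517 + 0.97 = 1.487. Denominator: 1 + (0.517)(0.97) = 1.50149.
u = 1.487/1.50149 = 0.99035, so the speed is 0.990c.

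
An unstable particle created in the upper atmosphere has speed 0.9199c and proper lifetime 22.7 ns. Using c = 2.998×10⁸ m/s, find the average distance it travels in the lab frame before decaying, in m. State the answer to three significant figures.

γ = 1/√(1 − β²) = 1/√(1 − 0.84621601) = 1/√0.15378399 = 1/0.392153 = 2.55.
Lab-frame lifetime: Δt = γτ = 2.55 × 22.7 ns = 57.885 ns.
Distance: d = vΔt = 0.9199 × 2.998×10⁸ m/s × 5.7885×10^-8 s = 16.0 m.

16.0 m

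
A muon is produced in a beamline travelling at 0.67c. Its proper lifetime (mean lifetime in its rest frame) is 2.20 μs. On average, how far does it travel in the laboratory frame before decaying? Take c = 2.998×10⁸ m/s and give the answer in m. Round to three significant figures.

γ = 1/√(1 − β²) = 1/√(1 − 0.4489) = 1/√0.5511 = 1/0.742361 = 1.3471.
Lab-frame lifetime: Δt = γτ = 1.3471 × 2.20 μs = 2.9636 μs.
Distance: d = vΔt = 0.67 × 2.998×10⁸ m/s × 2.9636×10^-6 s = 595 m.

595 m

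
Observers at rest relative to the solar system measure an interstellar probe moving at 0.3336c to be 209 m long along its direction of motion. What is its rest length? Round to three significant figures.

222 m

With β = 0.3336, γ = 1/√(1 − 0.3336²) = 1/√0.88871104 = 1.0608.
Proper length: L₀ = γ·L = 1.0608 × 209 = 222 m.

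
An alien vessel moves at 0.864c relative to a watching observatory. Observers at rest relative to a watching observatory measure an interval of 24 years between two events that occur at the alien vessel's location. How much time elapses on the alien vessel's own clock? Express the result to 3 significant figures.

With β = 0.864, γ = 1/√(1 − 0.864²) = 1/√0.253504 = 1.9861.
The moving clock records proper time: Δτ = Δt/γ = 24/1.9861 = 12.1 years.

12.1 years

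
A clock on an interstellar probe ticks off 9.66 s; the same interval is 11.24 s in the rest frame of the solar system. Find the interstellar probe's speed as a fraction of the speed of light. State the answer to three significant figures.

0.511c

γ = Δt/Δτ = 11.24/9.66 = 1.1636.
β = √(1 − 1/γ²) = √(1 − 0.738572) = √0.261428 = 0.511.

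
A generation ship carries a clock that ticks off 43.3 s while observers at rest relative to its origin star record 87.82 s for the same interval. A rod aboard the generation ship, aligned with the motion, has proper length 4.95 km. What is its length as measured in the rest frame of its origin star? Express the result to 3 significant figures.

The time-dilation ratio gives γ = 87.82/43.3 = 2.02818.
L = L₀/γ = 4.95/2.02818 = 2.44 km.

2.44 km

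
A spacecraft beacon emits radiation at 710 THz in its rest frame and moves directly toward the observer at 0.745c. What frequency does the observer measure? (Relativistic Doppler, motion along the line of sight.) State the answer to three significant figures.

1860 THz

Relativistic Doppler (source moving toward): f_obs = f_src · √((1+β)/(1−β)).
With β = 0.745: factor = √(1.745/0.255) = 2.6159.
f_obs = 710 × 2.6159 = 1860 THz.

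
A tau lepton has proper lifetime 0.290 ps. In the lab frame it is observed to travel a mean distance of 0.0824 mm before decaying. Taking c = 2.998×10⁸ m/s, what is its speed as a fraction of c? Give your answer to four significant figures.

Let x = d/(cτ) = 8.240×10^-5 m / (2.998×10⁸ m/s × 2.900×10^-13 s) = 0.94776. Since d = βγcτ, x = βγ = β/√(1−β²).
Solving: β² = x²/(1+x²) = 0.898249/1.898249 = 0.473199, so β = 0.6879.

0.6879c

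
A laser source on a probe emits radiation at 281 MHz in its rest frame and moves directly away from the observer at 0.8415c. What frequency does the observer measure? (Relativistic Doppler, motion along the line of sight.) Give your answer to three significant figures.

82.4 MHz

Relativistic Doppler (source moving away): f_obs = f_src · √((1−β)/(1+β)).
With β = 0.8415: factor = √(0.1585/1.8415) = 0.29338.
f_obs = 281 × 0.29338 = 82.4 MHz.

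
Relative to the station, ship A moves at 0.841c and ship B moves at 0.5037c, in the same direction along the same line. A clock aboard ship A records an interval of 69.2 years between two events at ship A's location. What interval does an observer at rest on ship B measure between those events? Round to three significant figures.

85.3 years

Speed of ship A in ship B's frame: u = (v_A − v_B)/(1 − v_A v_B/c²) = (0.841 − 0.5037)/(1 − 0.841×0.5037) = 0.3373/0.5763883 = 0.5852; |u| = 0.5852c.
At |u| = 0.5852c, γ = (1 − 0.342459)^(−1/2) = 1.2332.
The clock on ship A records proper time, so ship B measures Δt = γΔτ = 1.2332 × 69.2 = 85.3 years.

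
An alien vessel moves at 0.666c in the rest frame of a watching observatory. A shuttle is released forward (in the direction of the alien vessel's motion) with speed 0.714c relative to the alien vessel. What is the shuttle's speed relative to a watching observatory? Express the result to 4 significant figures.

Relativistic velocity addition: u = (u' + v)/(1 + u'v/c²), with u' = 0.714c and v = 0.666c.
Numerator: 0.714 + 0.666 = 1.38. Denominator: 1 + (0.714)(0.666) = 1.475524.
u = 1.38/1.475524 = 0.93526, so the speed is 0.9353c.

0.9353c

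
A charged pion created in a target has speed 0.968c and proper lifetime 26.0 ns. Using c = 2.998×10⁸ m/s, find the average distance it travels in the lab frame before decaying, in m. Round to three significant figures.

Lorentz factor: γ = (1 − 0.937024)^(−1/2) = 3.9849.
Lab-frame lifetime: Δt = γτ = 3.9849 × 26.0 ns = 103.61 ns.
Distance: d = vΔt = 0.968 × 2.998×10⁸ m/s × 1.0361×10^-7 s = 30.1 m.

30.1 m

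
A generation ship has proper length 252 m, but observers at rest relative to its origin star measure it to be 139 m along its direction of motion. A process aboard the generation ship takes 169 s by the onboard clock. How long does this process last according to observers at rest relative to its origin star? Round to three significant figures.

306 s

From L = L₀/γ: γ = 252/139 = 1.81295.
The same γ dilates the second interval: 1.81295 × 169 s = 306 s.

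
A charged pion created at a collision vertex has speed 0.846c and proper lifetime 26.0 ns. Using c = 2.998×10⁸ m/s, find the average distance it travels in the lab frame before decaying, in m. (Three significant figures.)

12.4 m

Lorentz factor: γ = (1 − 0.715716)^(−1/2) = 1.8755.
Lab-frame lifetime: Δt = γτ = 1.8755 × 26.0 ns = 48.763 ns.
Distance: d = vΔt = 0.846 × 2.998×10⁸ m/s × 4.8763×10^-8 s = 12.4 m.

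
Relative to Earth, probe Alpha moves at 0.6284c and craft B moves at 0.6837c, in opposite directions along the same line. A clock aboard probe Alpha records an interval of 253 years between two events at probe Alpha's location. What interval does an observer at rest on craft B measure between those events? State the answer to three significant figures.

Transform probe Alpha's velocity into craft B's frame: (0.6284 + 0.6837)/(1 + 0.6284·0.6837) = 1.3121/1.42963708, so the relative speed is 0.91779c.
γ for this relative speed: γ = 1/√(1 − 0.842338) = 2.5185.
The clock on probe Alpha records proper time, so craft B measures Δt = γΔτ = 2.5185 × 253 = 637 years.

637 years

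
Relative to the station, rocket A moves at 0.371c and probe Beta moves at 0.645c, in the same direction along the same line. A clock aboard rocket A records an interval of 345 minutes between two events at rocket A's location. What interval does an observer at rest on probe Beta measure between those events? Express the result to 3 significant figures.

Transform rocket A's velocity into probe Beta's frame: (0.371 − 0.645)/(1 − 0.371·0.645) = −0.274/0.760705, so the relative speed is 0.36019c.
γ for this relative speed: γ = 1/√(1 − 0.129737) = 1.072.
Rocket A's interval is proper; time dilation gives Δt_B = γΔτ = 1.072 × 345 minutes = 370 minutes.

370 minutes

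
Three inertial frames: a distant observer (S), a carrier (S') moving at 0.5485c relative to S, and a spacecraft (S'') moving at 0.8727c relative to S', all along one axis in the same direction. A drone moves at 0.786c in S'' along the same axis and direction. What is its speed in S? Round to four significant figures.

0.9953c

Compose velocities in two stages. Stage 1 (into S'): u₁ = (0.786+0.8727)/(1+0.786×0.8727) = 0.98384.
Stage 2 (into S): u = (0.98384+0.5485)/(1+0.98384×0.5485) = 0.99526, so the speed is 0.9953c.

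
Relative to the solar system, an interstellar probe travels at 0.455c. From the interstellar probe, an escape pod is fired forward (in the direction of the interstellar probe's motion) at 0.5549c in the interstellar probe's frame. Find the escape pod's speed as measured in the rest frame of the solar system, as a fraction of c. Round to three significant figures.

In units of c, u = (u' + v)/(1 + u'v) with u' = 0.5549 and v = 0.455.
Numerator: 0.5549 + 0.455 = 1.0099. Denominator: 1 + (0.5549)(0.455) = 1.2524795.
u = 1.0099/1.2524795 = 0.80632, so the speed is 0.806c.

0.806c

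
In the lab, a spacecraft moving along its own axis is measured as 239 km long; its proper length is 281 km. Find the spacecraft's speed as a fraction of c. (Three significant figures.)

Length contraction gives γ = L₀/L = 281/239 = 1.1757.
β = √(1 − 1/γ²) = √0.276553 = 0.526.

0.526c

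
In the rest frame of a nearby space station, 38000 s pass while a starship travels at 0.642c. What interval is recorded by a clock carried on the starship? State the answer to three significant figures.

29100 s

γ = 1/√(1 − β²) = 1/√(1 − 0.412164) = 1/√0.587836 = 1/0.766705 = 1.3043.
The starship's clock runs slow as seen from a nearby space station, so Δτ = Δt/γ = 38000/1.3043 = 29100 s.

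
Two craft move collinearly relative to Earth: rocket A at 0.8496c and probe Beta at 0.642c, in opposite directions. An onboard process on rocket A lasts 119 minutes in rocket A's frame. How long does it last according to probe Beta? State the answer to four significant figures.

Transform rocket A's velocity into probe Beta's frame: (0.8496 + 0.642)/(1 + 0.8496·0.642) = 1.4916/1.5454432, so the relative speed is 0.96516c.
γ for this relative speed: γ = 1/√(1 − 0.931534) = 3.8218.
The clock on rocket A records proper time, so probe Beta measures Δt = γΔτ = 3.8218 × 119 = 454.8 minutes.

454.8 minutes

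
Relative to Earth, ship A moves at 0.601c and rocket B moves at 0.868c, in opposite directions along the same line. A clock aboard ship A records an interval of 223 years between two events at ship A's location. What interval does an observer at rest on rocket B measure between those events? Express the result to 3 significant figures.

The velocity of ship A relative to rocket B is (0.601 + 0.868)c / (1 + 0.601×0.868) = 0.96539c; relative speed 0.96539c.
At |u| = 0.96539c, γ = (1 − 0.931978)^(−1/2) = 3.8342.
The clock on ship A records proper time, so rocket B measures Δt = γΔτ = 3.8342 × 223 = 855 years.

855 years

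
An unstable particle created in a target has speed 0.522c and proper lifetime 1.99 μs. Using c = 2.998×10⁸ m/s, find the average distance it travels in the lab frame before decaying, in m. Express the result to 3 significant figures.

365 m

β² = 0.272484, so γ = 1/√0.727516 = 1.1724.
Lab-frame lifetime: Δt = γτ = 1.1724 × 1.99 μs = 2.3331 μs.
Distance: d = vΔt = 0.522 × 2.998×10⁸ m/s × 2.3331×10^-6 s = 365 m.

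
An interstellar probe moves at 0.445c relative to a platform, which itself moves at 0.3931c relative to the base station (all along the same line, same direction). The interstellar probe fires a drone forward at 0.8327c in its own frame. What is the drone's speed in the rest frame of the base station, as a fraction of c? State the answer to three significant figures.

First combine the drone and interstellar probe (S''→S'): u₁ = (0.8327 + 0.445)/(1 + 0.8327×0.445) = 1.2777/1.3705515 = 0.93225.
Then combine with the platform (S'→S): u = (0.93225 + 0.3931)/(1 + 0.93225×0.3931) = 1.32535/1.366467475 = 0.96991.

0.970c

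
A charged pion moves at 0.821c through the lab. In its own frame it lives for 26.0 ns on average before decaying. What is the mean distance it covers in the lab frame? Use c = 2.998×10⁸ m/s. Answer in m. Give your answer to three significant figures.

Lorentz factor: γ = (1 − 0.674041)^(−1/2) = 1.7515.
Lab-frame lifetime: Δt = γτ = 1.7515 × 26.0 ns = 45.539 ns.
Distance: d = vΔt = 0.821 × 2.998×10⁸ m/s × 4.5539×10^-8 s = 11.2 m.

11.2 m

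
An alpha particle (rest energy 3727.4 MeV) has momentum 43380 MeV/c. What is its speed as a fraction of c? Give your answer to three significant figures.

pc/(mc²) = 43380/3727.4 = 11.638 = βγ = β/√(1−β²).
So β² = x²/(1 + x²) with x = 11.638: x² = 135.443, β² = 135.443/136.443 = 0.992671, β = 0.996.

0.996c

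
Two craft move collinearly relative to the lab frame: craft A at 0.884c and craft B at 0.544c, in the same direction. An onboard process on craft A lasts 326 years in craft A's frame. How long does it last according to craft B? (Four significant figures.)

The velocity of craft A relative to craft B is (0.884 − 0.544)c / (1 − 0.884×0.544) = 0.65497c; relative speed 0.65497c.
At |u| = 0.65497c, γ = (1 − 0.428986)^(−1/2) = 1.3234.
Craft A's interval is proper; time dilation gives Δt_B = γΔτ = 1.3234 × 326 years = 431.4 years.

431.4 years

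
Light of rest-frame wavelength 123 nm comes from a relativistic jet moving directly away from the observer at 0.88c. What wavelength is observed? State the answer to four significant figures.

Relativistic Doppler for wavelength: λ_obs = λ_src · √((1+β)/(1−β)).
With β = 0.88: factor = √(1.88/0.12) = 3.9581.
λ_obs = 123 × 3.9581 = 486.8 nm.

486.8 nm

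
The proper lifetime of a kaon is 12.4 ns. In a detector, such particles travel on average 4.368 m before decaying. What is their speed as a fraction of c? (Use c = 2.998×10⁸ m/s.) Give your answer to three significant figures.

0.762c

Lab distance = (lab lifetime)·v = γτ·βc, so βγ = d/(cτ) = 4.368/(2.998×10⁸ × 1.240×10^-8) = 1.175.
With βγ = 1.175: γ² = 1 + (βγ)² = 2.38063, and β = (βγ)/γ = 1.175/1.54293 = 0.762.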